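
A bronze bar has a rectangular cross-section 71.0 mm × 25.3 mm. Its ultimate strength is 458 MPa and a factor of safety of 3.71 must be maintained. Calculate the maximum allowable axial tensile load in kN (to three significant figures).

F_allow = 222 kN

σ_allow = 458/3.71 = 123.5 MPa.
A = 71.0×25.3 = 1796 mm².
F_allow = σ_allow × A = 123.5×1796 = 221800 N.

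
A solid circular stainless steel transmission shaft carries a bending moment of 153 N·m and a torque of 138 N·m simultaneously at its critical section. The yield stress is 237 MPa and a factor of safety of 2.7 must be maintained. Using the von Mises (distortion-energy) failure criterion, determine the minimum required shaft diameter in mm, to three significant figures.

d = 28.2 mm

σ_allow = σ_y/n = 237/2.7 = 87.78 MPa.
For a solid shaft σ_b = 32M/(πd³) and τ = 16T/(πd³), so the von Mises stress is σ' = (16/πd³)·√(4M²+3T²).
√(4M²+3T²) = √(4×(153000)² + 3×(138000)²) = 388300 N·mm.
d³ = 16×388300/(π×87.78) = 22530 mm³.
d = 28.24 mm.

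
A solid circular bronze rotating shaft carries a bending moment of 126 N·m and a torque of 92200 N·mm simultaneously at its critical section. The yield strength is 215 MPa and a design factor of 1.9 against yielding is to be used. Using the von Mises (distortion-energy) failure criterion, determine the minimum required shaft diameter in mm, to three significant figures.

d = 23.8 mm

σ_allow = σ_y/n = 215/1.9 = 113.2 MPa.
For a solid shaft σ_b = 32M/(πd³) and τ = 16T/(πd³), so the von Mises stress is σ' = (16/πd³)·√(4M²+3T²).
√(4M²+3T²) = √(4×(126000)² + 3×(92200)²) = 298300 N·mm.
d³ = 16×298300/(π×113.2) = 13430 mm³.
d = 23.77 mm.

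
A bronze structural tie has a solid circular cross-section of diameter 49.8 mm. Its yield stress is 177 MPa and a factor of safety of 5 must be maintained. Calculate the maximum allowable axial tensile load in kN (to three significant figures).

σ_allow = 177/5 = 35.40 MPa.
A = πd²/4 = π×49.8²/4 = 1948 mm².
F_allow = σ_allow × A = 35.40×1948 = 68950 N.

F_allow = 69.0 kN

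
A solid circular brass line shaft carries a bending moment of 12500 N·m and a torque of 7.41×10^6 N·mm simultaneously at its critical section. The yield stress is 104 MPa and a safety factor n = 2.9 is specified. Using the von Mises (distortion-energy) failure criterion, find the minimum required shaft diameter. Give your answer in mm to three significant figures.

d = 159 mm

σ_allow = σ_y/n = 104/2.9 = 35.86 MPa.
For a solid shaft σ_b = 32M/(πd³) and τ = 16T/(πd³), so the von Mises stress is σ' = (16/πd³)·√(4M²+3T²).
√(4M²+3T²) = √(4×(1.250×10^7)² + 3×(7.410×10^6)²) = 2.810×10^7 N·mm.
d³ = 16×2.810×10^7/(π×35.86) = 3.991×10^6 mm³.
d = 158.6 mm.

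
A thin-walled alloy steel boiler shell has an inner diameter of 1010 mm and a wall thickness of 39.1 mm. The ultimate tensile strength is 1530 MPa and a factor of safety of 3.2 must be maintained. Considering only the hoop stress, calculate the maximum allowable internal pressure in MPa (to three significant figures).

p_allow = 37.0 MPa

σ_allow = 1530/3.2 = 478.1 MPa.
σ_h = pD/(2t) → p_allow = 2σ_allow t/D = 2×478.1×39.1/1010 = 37.02 MPa.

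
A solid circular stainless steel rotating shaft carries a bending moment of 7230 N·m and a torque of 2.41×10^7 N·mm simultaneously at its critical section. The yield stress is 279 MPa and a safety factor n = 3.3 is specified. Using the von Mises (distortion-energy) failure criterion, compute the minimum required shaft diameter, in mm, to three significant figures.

d = 139 mm

σ_allow = σ_y/n = 279/3.3 = 84.55 MPa.
For a solid shaft σ_b = 32M/(πd³) and τ = 16T/(πd³), so the von Mises stress is σ' = (16/πd³)·√(4M²+3T²).
√(4M²+3T²) = √(4×(7.230×10^6)² + 3×(2.410×10^7)²) = 4.418×10^7 N·mm.
d³ = 16×4.418×10^7/(π×84.55) = 2.661×10^6 mm³.
d = 138.6 mm.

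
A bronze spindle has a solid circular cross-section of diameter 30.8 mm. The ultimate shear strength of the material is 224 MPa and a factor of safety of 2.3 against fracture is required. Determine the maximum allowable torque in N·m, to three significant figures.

τ_allow = 224/2.3 = 97.39 MPa.
For a solid shaft T_allow = τ_allow·πd³/16; πd³/16 = π×30.8³/16 = 5737 mm³.
T_allow = 97.39×5737 = 558700 N·mm = 558.7 N·m.

T_allow = 559 N·m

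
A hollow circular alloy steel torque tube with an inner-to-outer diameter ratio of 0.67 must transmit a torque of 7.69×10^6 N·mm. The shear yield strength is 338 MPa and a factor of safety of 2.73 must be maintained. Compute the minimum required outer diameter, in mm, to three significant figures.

d_o = 73.4 mm

τ_allow = 338/2.73 = 123.8 MPa.
For a hollow shaft τ = 16T/[πd_o³(1−k⁴)] with k = 0.67, so 1−k⁴ = 0.7985.
d_o³ = 16T/[π τ_allow (1−k⁴)] = 16×7690000/(π×123.8×0.7985) = 396200 mm³.
d_o = 73.44 mm.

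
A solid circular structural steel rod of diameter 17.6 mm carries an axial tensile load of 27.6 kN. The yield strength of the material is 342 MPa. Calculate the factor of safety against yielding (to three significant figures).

A = πd²/4 = 243.3 mm².
σ = F/A = 27600/243.3 = 113.4 MPa.
n = 342/113.4 = 3.015.

n = 3.01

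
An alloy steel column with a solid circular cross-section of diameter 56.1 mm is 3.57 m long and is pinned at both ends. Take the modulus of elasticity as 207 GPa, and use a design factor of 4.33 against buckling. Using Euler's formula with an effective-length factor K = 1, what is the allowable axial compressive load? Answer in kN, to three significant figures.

I = πd⁴/64 = π×56.1⁴/64 = 486200 mm⁴.
Effective length L_e = KL = 1×3.57 m = 3570 mm.
Euler critical load P_cr = π²EI/L_e² = π²×207000×486200/3570² = 77940 N.
P_allow = P_cr/n = 77940/4.33 = 18000 N.

P_allow = 18.0 kN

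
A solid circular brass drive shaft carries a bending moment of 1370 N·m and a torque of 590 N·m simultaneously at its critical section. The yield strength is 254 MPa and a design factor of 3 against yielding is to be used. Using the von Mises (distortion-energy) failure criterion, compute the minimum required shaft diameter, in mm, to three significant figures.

d = 56.0 mm

σ_allow = σ_y/n = 254/3 = 84.67 MPa.
For a solid shaft σ_b = 32M/(πd³) and τ = 16T/(πd³), so the von Mises stress is σ' = (16/πd³)·√(4M²+3T²).
√(4M²+3T²) = √(4×(1.370×10^6)² + 3×(590000)²) = 2.924×10^6 N·mm.
d³ = 16×2.924×10^6/(π×84.67) = 175900 mm³.
d = 56.03 mm.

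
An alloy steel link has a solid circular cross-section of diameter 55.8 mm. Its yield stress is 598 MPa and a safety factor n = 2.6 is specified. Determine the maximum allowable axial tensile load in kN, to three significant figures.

F_allow = 562 kN

σ_allow = 598/2.6 = 230.0 MPa.
A = πd²/4 = π×55.8²/4 = 2445 mm².
F_allow = σ_allow × A = 230.0×2445 = 562500 N.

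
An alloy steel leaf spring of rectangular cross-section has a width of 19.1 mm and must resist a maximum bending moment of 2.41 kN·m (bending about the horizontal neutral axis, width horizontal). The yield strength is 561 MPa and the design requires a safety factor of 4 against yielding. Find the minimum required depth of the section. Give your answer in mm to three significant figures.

σ_allow = 561/4 = 140.2 MPa.
For a rectangular section σ = 6M/(bh²), so h² = 6M/(b σ_allow) = 6×2410000/(19.1×140.2) = 5398 mm².
h = 73.47 mm.

h = 73.5 mm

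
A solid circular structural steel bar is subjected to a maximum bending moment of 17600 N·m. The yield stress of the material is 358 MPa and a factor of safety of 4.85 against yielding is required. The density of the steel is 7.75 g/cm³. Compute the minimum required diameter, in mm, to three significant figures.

d = 134 mm

σ_allow = 358/4.85 = 73.81 MPa.
For a solid circular section σ = 32M/(πd³), so d³ = 32M/(π σ_allow) = 32×1.7600×10^7/(π×73.81) = 2.429×10^6 mm³.
d = 134.4 mm.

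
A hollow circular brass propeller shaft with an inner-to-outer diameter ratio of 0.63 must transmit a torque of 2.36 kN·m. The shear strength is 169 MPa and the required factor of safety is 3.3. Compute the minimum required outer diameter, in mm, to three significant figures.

τ_allow = 169/3.3 = 51.21 MPa.
For a hollow shaft τ = 16T/[πd_o³(1−k⁴)] with k = 0.63, so 1−k⁴ = 0.8425.
d_o³ = 16T/[π τ_allow (1−k⁴)] = 16×2360000/(π×51.21×0.8425) = 278600 mm³.
d_o = 65.31 mm.

d_o = 65.3 mm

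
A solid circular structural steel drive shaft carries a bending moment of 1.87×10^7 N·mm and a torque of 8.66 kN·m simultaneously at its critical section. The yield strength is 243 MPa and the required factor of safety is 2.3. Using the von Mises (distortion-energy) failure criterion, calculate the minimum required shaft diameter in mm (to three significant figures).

d = 125 mm

σ_allow = σ_y/n = 243/2.3 = 105.7 MPa.
For a solid shaft σ_b = 32M/(πd³) and τ = 16T/(πd³), so the von Mises stress is σ' = (16/πd³)·√(4M²+3T²).
√(4M²+3T²) = √(4×(1.870×10^7)² + 3×(8.660×10^6)²) = 4.030×10^7 N·mm.
d³ = 16×4.030×10^7/(π×105.7) = 1.942×10^6 mm³.
d = 124.8 mm.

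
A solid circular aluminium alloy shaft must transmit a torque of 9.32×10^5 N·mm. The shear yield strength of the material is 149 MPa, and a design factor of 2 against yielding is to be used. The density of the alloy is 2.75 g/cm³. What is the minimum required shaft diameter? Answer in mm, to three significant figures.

d = 39.9 mm

Allowable shear stress τ_allow = 149/2 = 74.50 MPa.
For a solid shaft τ = 16T/(πd³), so d³ = 16T/(π τ_allow) = 16×932000/(π×74.50) = 63710 mm³.
d = (63710)^(1/3) = 39.94 mm.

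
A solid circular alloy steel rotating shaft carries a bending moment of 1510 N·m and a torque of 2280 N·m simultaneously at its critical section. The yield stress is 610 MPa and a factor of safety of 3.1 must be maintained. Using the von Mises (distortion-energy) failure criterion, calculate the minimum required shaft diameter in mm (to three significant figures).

σ_allow = σ_y/n = 610/3.1 = 196.8 MPa.
For a solid shaft σ_b = 32M/(πd³) and τ = 16T/(πd³), so the von Mises stress is σ' = (16/πd³)·√(4M²+3T²).
√(4M²+3T²) = √(4×(1.510×10^6)² + 3×(2.280×10^6)²) = 4.971×10^6 N·mm.
d³ = 16×4.971×10^6/(π×196.8) = 128700 mm³.
d = 50.49 mm.

d = 50.5 mm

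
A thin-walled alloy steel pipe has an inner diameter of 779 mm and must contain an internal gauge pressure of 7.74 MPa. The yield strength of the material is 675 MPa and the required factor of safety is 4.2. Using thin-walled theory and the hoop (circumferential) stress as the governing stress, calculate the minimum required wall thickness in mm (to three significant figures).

t = 18.8 mm

σ_allow = 675/4.2 = 160.7 MPa.
Hoop stress σ_h = pD/(2t), so t = pD/(2σ_allow) = 7.74×779/(2×160.7) = 18.76 mm.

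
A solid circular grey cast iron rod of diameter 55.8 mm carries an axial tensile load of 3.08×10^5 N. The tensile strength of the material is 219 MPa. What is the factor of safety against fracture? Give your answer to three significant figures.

n = 1.74

A = πd²/4 = 2445 mm².
σ = F/A = 308000/2445 = 125.9 MPa.
n = 219/125.9 = 1.739.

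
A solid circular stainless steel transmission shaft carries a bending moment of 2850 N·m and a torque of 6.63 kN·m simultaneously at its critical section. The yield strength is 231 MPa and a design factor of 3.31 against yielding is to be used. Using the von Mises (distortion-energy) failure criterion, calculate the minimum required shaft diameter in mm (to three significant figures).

σ_allow = σ_y/n = 231/3.31 = 69.79 MPa.
For a solid shaft σ_b = 32M/(πd³) and τ = 16T/(πd³), so the von Mises stress is σ' = (16/πd³)·√(4M²+3T²).
√(4M²+3T²) = √(4×(2.850×10^6)² + 3×(6.630×10^6)²) = 1.282×10^7 N·mm.
d³ = 16×1.282×10^7/(π×69.79) = 935600 mm³.
d = 97.81 mm.

d = 97.8 mm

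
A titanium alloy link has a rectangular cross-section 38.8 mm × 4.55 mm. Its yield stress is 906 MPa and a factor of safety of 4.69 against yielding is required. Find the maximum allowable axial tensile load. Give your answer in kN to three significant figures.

F_allow = 34.1 kN

σ_allow = 906/4.69 = 193.2 MPa.
A = 38.8×4.55 = 176.5 mm².
F_allow = σ_allow × A = 193.2×176.5 = 34100 N.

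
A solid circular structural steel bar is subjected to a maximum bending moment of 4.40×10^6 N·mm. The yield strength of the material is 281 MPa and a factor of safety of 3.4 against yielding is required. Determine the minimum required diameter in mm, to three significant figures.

d = 81.5 mm

σ_allow = 281/3.4 = 82.65 MPa.
For a solid circular section σ = 32M/(πd³), so d³ = 32M/(π σ_allow) = 32×4400000/(π×82.65) = 542300 mm³.
d = 81.55 mm.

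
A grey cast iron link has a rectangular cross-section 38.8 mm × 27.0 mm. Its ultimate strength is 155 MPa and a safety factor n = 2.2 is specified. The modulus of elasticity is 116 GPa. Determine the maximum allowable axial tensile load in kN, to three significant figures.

F_allow = 73.8 kN

σ_allow = 155/2.2 = 70.45 MPa.
A = 38.8×27.0 = 1048 mm².
F_allow = σ_allow × A = 70.45×1048 = 73810 N.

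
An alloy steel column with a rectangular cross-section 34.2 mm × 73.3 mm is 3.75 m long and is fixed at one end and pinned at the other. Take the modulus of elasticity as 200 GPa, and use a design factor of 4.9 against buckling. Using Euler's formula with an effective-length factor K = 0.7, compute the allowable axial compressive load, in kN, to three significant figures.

P_allow = 14.3 kN

Buckling occurs about the weak axis: I_min = h·b³/12 = 73.3×34.2³/12 = 244300 mm⁴ (b = 34.2 mm is the smaller dimension).
Effective length L_e = KL = 0.7×3.75 m = 2625 mm.
Euler critical load P_cr = π²EI/L_e² = π²×200000×244300/2625² = 70000 N.
P_allow = P_cr/n = 70000/4.9 = 14280 N.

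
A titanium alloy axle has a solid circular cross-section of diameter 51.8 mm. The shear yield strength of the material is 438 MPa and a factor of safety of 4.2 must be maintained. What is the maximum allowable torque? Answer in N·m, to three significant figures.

T_allow = 2850 N·m

τ_allow = 438/4.2 = 104.3 MPa.
For a solid shaft T_allow = τ_allow·πd³/16; πd³/16 = π×51.8³/16 = 27290 mm³.
T_allow = 104.3×27290 = 2.846×10^6 N·mm = 2846 N·m.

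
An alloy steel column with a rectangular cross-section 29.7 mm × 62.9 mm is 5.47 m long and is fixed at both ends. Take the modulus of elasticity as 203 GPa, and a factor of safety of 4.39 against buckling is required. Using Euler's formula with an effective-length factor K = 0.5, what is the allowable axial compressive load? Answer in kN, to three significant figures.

Buckling occurs about the weak axis: I_min = h·b³/12 = 62.9×29.7³/12 = 137300 mm⁴ (b = 29.7 mm is the smaller dimension).
Effective length L_e = KL = 0.5×5.47 m = 2735 mm.
Euler critical load P_cr = π²EI/L_e² = π²×203000×137300/2735² = 36780 N.
P_allow = P_cr/n = 36780/4.39 = 8378 N.

P_allow = 8.38 kN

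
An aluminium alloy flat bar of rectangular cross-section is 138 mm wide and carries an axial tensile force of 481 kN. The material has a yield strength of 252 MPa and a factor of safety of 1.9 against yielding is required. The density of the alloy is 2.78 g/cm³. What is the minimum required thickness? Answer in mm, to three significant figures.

σ_allow = 252/1.9 = 132.6 MPa.
Required area A = F/σ_allow = 481000/132.6 = 3627 mm².
t = A/w = 3627/138 = 26.28 mm.

t = 26.3 mm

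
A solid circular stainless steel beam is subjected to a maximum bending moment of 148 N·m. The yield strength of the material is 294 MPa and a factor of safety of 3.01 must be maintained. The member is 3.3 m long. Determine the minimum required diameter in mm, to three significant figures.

d = 24.9 mm

σ_allow = 294/3.01 = 97.67 MPa.
For a solid circular section σ = 32M/(πd³), so d³ = 32M/(π σ_allow) = 32×148000/(π×97.67) = 15430 mm³.
d = 24.90 mm.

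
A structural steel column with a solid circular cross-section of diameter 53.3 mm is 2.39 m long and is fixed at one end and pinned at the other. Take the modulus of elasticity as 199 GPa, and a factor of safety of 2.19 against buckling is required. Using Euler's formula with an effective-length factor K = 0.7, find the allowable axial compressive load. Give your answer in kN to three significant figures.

P_allow = 127 kN

I = πd⁴/64 = π×53.3⁴/64 = 396200 mm⁴.
Effective length L_e = KL = 0.7×2.39 m = 1673 mm.
Euler critical load P_cr = π²EI/L_e² = π²×199000×396200/1673² = 278000 N.
P_allow = P_cr/n = 278000/2.19 = 126900 N.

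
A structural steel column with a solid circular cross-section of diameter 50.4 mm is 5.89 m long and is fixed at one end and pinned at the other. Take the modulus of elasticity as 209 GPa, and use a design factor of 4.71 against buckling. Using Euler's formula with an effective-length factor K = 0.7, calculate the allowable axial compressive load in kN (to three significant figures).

P_allow = 8.16 kN

I = πd⁴/64 = π×50.4⁴/64 = 316700 mm⁴.
Effective length L_e = KL = 0.7×5.89 m = 4123 mm.
Euler critical load P_cr = π²EI/L_e² = π²×209000×316700/4123² = 38430 N.
P_allow = P_cr/n = 38430/4.71 = 8160 N.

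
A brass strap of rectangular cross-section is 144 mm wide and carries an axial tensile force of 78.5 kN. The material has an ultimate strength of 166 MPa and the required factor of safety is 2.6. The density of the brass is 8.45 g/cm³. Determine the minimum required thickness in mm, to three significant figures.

t = 8.54 mm

σ_allow = 166/2.6 = 63.85 MPa.
Required area A = F/σ_allow = 78500/63.85 = 1230 mm².
t = A/w = 1230/144 = 8.538 mm.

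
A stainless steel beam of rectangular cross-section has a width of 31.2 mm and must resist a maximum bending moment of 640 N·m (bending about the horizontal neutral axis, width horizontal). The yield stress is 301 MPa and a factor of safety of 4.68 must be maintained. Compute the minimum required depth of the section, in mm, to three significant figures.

σ_allow = 301/4.68 = 64.32 MPa.
For a rectangular section σ = 6M/(bh²), so h² = 6M/(b σ_allow) = 6×640000/(31.2×64.32) = 1914 mm².
h = 43.74 mm.

h = 43.7 mm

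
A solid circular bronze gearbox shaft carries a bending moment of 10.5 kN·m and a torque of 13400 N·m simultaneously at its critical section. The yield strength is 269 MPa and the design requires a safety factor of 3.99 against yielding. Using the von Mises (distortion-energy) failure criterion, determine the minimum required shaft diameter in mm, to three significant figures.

d = 133 mm

σ_allow = σ_y/n = 269/3.99 = 67.42 MPa.
For a solid shaft σ_b = 32M/(πd³) and τ = 16T/(πd³), so the von Mises stress is σ' = (16/πd³)·√(4M²+3T²).
√(4M²+3T²) = √(4×(1.050×10^7)² + 3×(1.340×10^7)²) = 3.130×10^7 N·mm.
d³ = 16×3.130×10^7/(π×67.42) = 2.364×10^6 mm³.
d = 133.2 mm.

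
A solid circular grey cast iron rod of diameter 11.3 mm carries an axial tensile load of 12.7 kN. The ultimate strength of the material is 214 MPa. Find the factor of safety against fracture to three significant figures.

n = 1.69

A = πd²/4 = 100.3 mm².
σ = F/A = 12700/100.3 = 126.6 MPa.
n = 214/126.6 = 1.690.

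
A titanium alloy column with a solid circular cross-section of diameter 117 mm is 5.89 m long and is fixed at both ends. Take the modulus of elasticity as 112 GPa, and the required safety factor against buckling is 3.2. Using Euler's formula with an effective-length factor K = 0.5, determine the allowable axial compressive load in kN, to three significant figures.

I = πd⁴/64 = π×117⁴/64 = 9.198×10^6 mm⁴.
Effective length L_e = KL = 0.5×5.89 m = 2945 mm.
Euler critical load P_cr = π²EI/L_e² = π²×112000×9.198×10^6/2945² = 1.172×10^6 N.
P_allow = P_cr/n = 1.172×10^6/3.2 = 366400 N.

P_allow = 366 kN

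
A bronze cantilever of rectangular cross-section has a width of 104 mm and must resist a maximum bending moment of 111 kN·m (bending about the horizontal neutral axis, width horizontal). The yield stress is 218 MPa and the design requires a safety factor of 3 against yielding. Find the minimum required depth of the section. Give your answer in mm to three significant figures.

σ_allow = 218/3 = 72.67 MPa.
For a rectangular section σ = 6M/(bh²), so h² = 6M/(b σ_allow) = 6×1.1100×10^8/(104×72.67) = 88130 mm².
h = 296.9 mm.

h = 297 mm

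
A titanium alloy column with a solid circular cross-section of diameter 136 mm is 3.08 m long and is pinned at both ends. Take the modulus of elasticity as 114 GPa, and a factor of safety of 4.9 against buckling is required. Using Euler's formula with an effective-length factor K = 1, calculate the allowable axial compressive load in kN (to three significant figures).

I = πd⁴/64 = π×136⁴/64 = 1.679×10^7 mm⁴.
Effective length L_e = KL = 1×3.08 m = 3080 mm.
Euler critical load P_cr = π²EI/L_e² = π²×114000×1.679×10^7/3080² = 1.992×10^6 N.
P_allow = P_cr/n = 1.992×10^6/4.9 = 406500 N.

P_allow = 406 kN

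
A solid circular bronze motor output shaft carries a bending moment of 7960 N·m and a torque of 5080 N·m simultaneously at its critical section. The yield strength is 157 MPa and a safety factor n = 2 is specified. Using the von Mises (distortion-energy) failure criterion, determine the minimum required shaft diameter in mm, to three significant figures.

σ_allow = σ_y/n = 157/2 = 78.50 MPa.
For a solid shaft σ_b = 32M/(πd³) and τ = 16T/(πd³), so the von Mises stress is σ' = (16/πd³)·√(4M²+3T²).
√(4M²+3T²) = √(4×(7.960×10^6)² + 3×(5.080×10^6)²) = 1.819×10^7 N·mm.
d³ = 16×1.819×10^7/(π×78.50) = 1.180×10^6 mm³.
d = 105.7 mm.

d = 106 mm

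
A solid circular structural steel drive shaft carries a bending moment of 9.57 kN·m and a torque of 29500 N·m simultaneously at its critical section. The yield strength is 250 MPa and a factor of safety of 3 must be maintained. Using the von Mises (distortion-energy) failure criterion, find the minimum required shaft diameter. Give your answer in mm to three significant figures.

d = 149 mm

σ_allow = σ_y/n = 250/3 = 83.33 MPa.
For a solid shaft σ_b = 32M/(πd³) and τ = 16T/(πd³), so the von Mises stress is σ' = (16/πd³)·√(4M²+3T²).
√(4M²+3T²) = √(4×(9.570×10^6)² + 3×(2.950×10^7)²) = 5.456×10^7 N·mm.
d³ = 16×5.456×10^7/(π×83.33) = 3.335×10^6 mm³.
d = 149.4 mm.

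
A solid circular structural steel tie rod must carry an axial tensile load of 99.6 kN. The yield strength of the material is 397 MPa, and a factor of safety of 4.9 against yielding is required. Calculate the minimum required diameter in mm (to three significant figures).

Allowable stress σ_allow = 397/4.9 = 81.02 MPa.
Required area A = F/σ_allow = 99600/81.02 = 1229 mm².
A = πd²/4 → d = √(4A/π) = 39.56 mm.

d = 39.6 mm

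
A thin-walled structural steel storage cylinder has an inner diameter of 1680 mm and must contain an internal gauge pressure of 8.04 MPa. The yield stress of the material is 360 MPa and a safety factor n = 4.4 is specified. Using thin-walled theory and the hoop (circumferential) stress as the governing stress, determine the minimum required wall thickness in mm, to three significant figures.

σ_allow = 360/4.4 = 81.82 MPa.
Hoop stress σ_h = pD/(2t), so t = pD/(2σ_allow) = 8.04×1680/(2×81.82) = 82.54 mm.

t = 82.5 mm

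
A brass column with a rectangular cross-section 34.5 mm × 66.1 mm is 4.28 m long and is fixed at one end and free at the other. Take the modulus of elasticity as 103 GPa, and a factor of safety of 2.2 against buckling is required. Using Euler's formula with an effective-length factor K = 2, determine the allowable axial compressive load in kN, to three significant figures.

Buckling occurs about the weak axis: I_min = h·b³/12 = 66.1×34.5³/12 = 226200 mm⁴ (b = 34.5 mm is the smaller dimension).
Effective length L_e = KL = 2×4.28 m = 8560 mm.
Euler critical load P_cr = π²EI/L_e² = π²×103000×226200/8560² = 3138 N.
P_allow = P_cr/n = 3138/2.2 = 1426 N.

P_allow = 1.43 kN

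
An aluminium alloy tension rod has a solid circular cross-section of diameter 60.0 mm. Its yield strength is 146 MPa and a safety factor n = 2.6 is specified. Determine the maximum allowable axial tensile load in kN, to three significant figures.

F_allow = 159 kN

σ_allow = 146/2.6 = 56.15 MPa.
A = πd²/4 = π×60.0²/4 = 2827 mm².
F_allow = σ_allow × A = 56.15×2827 = 158800 N.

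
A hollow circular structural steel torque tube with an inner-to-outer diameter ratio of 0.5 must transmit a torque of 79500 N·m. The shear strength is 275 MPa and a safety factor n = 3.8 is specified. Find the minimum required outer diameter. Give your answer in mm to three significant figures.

τ_allow = 275/3.8 = 72.37 MPa.
For a hollow shaft τ = 16T/[πd_o³(1−k⁴)] with k = 0.5, so 1−k⁴ = 0.9375.
d_o³ = 16T/[π τ_allow (1−k⁴)] = 16×7.9500×10^7/(π×72.37×0.9375) = 5.968×10^6 mm³.
d_o = 181.4 mm.

d_o = 181 mm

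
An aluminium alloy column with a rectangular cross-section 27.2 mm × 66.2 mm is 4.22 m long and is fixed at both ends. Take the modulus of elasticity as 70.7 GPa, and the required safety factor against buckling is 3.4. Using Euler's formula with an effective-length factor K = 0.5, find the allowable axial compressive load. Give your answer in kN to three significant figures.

P_allow = 5.12 kN

Buckling occurs about the weak axis: I_min = h·b³/12 = 66.2×27.2³/12 = 111000 mm⁴ (b = 27.2 mm is the smaller dimension).
Effective length L_e = KL = 0.5×4.22 m = 2110 mm.
Euler critical load P_cr = π²EI/L_e² = π²×70700×111000/2110² = 17400 N.
P_allow = P_cr/n = 17400/3.4 = 5118 N.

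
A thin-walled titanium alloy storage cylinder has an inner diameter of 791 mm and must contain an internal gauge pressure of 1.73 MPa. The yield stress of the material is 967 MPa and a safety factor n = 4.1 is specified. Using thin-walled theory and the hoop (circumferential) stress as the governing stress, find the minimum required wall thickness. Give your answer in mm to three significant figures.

t = 2.90 mm

σ_allow = 967/4.1 = 235.9 MPa.
Hoop stress σ_h = pD/(2t), so t = pD/(2σ_allow) = 1.73×791/(2×235.9) = 2.901 mm.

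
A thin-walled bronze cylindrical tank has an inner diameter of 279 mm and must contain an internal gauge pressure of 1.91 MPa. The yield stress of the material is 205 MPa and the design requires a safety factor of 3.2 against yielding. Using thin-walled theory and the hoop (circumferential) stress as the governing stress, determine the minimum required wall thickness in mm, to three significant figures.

t = 4.16 mm

σ_allow = 205/3.2 = 64.06 MPa.
Hoop stress σ_h = pD/(2t), so t = pD/(2σ_allow) = 1.91×279/(2×64.06) = 4.159 mm.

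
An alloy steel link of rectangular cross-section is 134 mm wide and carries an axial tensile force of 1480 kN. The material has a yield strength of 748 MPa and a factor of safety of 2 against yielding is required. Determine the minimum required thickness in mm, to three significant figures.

t = 29.5 mm

σ_allow = 748/2 = 374.0 MPa.
Required area A = F/σ_allow = 1480000/374.0 = 3957 mm².
t = A/w = 3957/134 = 29.53 mm.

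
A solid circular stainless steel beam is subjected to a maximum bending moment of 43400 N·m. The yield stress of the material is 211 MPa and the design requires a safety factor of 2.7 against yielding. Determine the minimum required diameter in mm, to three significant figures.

d = 178 mm

σ_allow = 211/2.7 = 78.15 MPa.
For a solid circular section σ = 32M/(πd³), so d³ = 32M/(π σ_allow) = 32×4.3400×10^7/(π×78.15) = 5.657×10^6 mm³.
d = 178.2 mm.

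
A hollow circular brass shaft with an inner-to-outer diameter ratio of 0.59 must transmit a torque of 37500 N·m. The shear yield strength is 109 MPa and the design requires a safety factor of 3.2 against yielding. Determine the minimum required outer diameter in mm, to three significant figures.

d_o = 185 mm

τ_allow = 109/3.2 = 34.06 MPa.
For a hollow shaft τ = 16T/[πd_o³(1−k⁴)] with k = 0.59, so 1−k⁴ = 0.8788.
d_o³ = 16T/[π τ_allow (1−k⁴)] = 16×3.7500×10^7/(π×34.06×0.8788) = 6.380×10^6 mm³.
d_o = 185.5 mm.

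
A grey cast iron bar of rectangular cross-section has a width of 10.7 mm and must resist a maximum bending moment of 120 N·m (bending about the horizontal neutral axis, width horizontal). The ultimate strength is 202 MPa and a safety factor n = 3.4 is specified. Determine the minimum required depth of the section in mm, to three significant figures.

h = 33.7 mm

σ_allow = 202/3.4 = 59.41 MPa.
For a rectangular section σ = 6M/(bh²), so h² = 6M/(b σ_allow) = 6×120000/(10.7×59.41) = 1133 mm².
h = 33.65 mm.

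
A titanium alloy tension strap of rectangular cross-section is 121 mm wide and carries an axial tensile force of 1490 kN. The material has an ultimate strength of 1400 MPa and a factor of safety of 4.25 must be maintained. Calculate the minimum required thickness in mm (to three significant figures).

σ_allow = 1400/4.25 = 329.4 MPa.
Required area A = F/σ_allow = 1490000/329.4 = 4523 mm².
t = A/w = 4523/121 = 37.38 mm.

t = 37.4 mm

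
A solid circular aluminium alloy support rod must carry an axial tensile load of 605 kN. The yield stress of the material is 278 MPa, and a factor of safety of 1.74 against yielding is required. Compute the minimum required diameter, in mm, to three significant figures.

Allowable stress σ_allow = 278/1.74 = 159.8 MPa.
Required area A = F/σ_allow = 605000/159.8 = 3787 mm².
A = πd²/4 → d = √(4A/π) = 69.44 mm.

d = 69.4 mm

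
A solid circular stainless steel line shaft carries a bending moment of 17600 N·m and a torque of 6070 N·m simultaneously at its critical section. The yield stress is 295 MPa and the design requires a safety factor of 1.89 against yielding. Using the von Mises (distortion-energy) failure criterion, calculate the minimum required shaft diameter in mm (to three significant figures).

σ_allow = σ_y/n = 295/1.89 = 156.1 MPa.
For a solid shaft σ_b = 32M/(πd³) and τ = 16T/(πd³), so the von Mises stress is σ' = (16/πd³)·√(4M²+3T²).
√(4M²+3T²) = √(4×(1.760×10^7)² + 3×(6.070×10^6)²) = 3.674×10^7 N·mm.
d³ = 16×3.674×10^7/(π×156.1) = 1.199×10^6 mm³.
d = 106.2 mm.

d = 106 mm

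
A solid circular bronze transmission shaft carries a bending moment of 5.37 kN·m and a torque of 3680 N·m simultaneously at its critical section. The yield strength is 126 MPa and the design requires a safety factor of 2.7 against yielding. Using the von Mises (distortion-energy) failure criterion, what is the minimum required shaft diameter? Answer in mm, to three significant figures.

σ_allow = σ_y/n = 126/2.7 = 46.67 MPa.
For a solid shaft σ_b = 32M/(πd³) and τ = 16T/(πd³), so the von Mises stress is σ' = (16/πd³)·√(4M²+3T²).
√(4M²+3T²) = √(4×(5.370×10^6)² + 3×(3.680×10^6)²) = 1.249×10^7 N·mm.
d³ = 16×1.249×10^7/(π×46.67) = 1.363×10^6 mm³.
d = 110.9 mm.

d = 111 mm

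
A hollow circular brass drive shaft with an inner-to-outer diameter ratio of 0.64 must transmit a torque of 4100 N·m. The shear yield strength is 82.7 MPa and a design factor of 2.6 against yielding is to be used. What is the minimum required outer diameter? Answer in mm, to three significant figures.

d_o = 92.4 mm

τ_allow = 82.7/2.6 = 31.81 MPa.
For a hollow shaft τ = 16T/[πd_o³(1−k⁴)] with k = 0.64, so 1−k⁴ = 0.8322.
d_o³ = 16T/[π τ_allow (1−k⁴)] = 16×4100000/(π×31.81×0.8322) = 788800 mm³.
d_o = 92.40 mm.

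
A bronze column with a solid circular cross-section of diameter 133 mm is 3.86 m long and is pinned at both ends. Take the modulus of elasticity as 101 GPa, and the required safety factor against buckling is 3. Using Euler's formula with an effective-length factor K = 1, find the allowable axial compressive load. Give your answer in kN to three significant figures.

I = πd⁴/64 = π×133⁴/64 = 1.536×10^7 mm⁴.
Effective length L_e = KL = 1×3.86 m = 3860 mm.
Euler critical load P_cr = π²EI/L_e² = π²×101000×1.536×10^7/3860² = 1.028×10^6 N.
P_allow = P_cr/n = 1.028×10^6/3 = 342500 N.

P_allow = 343 kN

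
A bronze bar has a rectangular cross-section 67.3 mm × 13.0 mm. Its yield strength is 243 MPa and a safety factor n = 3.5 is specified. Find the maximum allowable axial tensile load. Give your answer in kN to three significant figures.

F_allow = 60.7 kN

σ_allow = 243/3.5 = 69.43 MPa.
A = 67.3×13.0 = 874.9 mm².
F_allow = σ_allow × A = 69.43×874.9 = 60740 N.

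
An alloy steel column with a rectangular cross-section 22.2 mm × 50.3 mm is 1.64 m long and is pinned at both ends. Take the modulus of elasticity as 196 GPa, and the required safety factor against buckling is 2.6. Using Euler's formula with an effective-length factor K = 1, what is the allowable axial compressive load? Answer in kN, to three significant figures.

Buckling occurs about the weak axis: I_min = h·b³/12 = 50.3×22.2³/12 = 45860 mm⁴ (b = 22.2 mm is the smaller dimension).
Effective length L_e = KL = 1×1.64 m = 1640 mm.
Euler critical load P_cr = π²EI/L_e² = π²×196000×45860/1640² = 32980 N.
P_allow = P_cr/n = 32980/2.6 = 12690 N.

P_allow = 12.7 kN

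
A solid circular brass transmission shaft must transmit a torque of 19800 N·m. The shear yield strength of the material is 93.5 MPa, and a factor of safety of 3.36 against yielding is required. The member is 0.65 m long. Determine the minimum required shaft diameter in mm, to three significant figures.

Allowable shear stress τ_allow = 93.5/3.36 = 27.83 MPa.
For a solid shaft τ = 16T/(πd³), so d³ = 16T/(π τ_allow) = 16×1.9800×10^7/(π×27.83) = 3.624×10^6 mm³.
d = (3.624×10^6)^(1/3) = 153.6 mm.

d = 154 mm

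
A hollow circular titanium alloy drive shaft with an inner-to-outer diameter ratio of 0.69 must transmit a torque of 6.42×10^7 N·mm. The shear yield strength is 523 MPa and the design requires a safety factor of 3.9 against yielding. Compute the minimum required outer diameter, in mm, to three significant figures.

τ_allow = 523/3.9 = 134.1 MPa.
For a hollow shaft τ = 16T/[πd_o³(1−k⁴)] with k = 0.69, so 1−k⁴ = 0.7733.
d_o³ = 16T/[π τ_allow (1−k⁴)] = 16×6.4200×10^7/(π×134.1×0.7733) = 3.153×10^6 mm³.
d_o = 146.6 mm.

d_o = 147 mm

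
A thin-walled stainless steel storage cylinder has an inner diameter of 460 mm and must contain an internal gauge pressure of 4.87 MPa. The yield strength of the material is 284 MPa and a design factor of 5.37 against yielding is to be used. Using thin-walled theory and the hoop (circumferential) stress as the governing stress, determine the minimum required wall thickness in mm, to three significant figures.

t = 21.2 mm

σ_allow = 284/5.37 = 52.89 MPa.
Hoop stress σ_h = pD/(2t), so t = pD/(2σ_allow) = 4.87×460/(2×52.89) = 21.18 mm.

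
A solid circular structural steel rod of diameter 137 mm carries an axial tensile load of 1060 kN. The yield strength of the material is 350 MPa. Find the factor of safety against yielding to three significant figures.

n = 4.87

A = πd²/4 = 14740 mm².
σ = F/A = 1060000/14740 = 71.91 MPa.
n = 350/71.91 = 4.867.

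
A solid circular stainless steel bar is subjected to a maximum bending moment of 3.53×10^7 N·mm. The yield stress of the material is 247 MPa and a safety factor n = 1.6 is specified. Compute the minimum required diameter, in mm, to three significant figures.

d = 133 mm

σ_allow = 247/1.6 = 154.4 MPa.
For a solid circular section σ = 32M/(πd³), so d³ = 32M/(π σ_allow) = 32×3.5300×10^7/(π×154.4) = 2.329×10^6 mm³.
d = 132.6 mm.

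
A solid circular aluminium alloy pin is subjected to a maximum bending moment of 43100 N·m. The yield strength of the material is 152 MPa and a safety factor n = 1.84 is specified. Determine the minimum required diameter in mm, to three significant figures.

d = 175 mm

σ_allow = 152/1.84 = 82.61 MPa.
For a solid circular section σ = 32M/(πd³), so d³ = 32M/(π σ_allow) = 32×4.3100×10^7/(π×82.61) = 5.314×10^6 mm³.
d = 174.5 mm.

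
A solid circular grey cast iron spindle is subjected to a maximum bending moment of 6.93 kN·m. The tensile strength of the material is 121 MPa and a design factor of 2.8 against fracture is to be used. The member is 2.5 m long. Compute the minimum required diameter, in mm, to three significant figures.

σ_allow = 121/2.8 = 43.21 MPa.
For a solid circular section σ = 32M/(πd³), so d³ = 32M/(π σ_allow) = 32×6930000/(π×43.21) = 1.633×10^6 mm³.
d = 117.8 mm.

d = 118 mm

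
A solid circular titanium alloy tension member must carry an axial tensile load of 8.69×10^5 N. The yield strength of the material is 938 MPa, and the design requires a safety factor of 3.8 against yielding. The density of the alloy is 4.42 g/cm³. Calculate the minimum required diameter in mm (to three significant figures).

Allowable stress σ_allow = 938/3.8 = 246.8 MPa.
Required area A = F/σ_allow = 869000/246.8 = 3520 mm².
A = πd²/4 → d = √(4A/π) = 66.95 mm.

d = 67.0 mm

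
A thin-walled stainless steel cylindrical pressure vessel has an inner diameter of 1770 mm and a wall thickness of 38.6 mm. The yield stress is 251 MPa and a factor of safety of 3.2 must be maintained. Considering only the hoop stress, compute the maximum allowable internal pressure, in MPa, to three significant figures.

p_allow = 3.42 MPa

σ_allow = 251/3.2 = 78.44 MPa.
σ_h = pD/(2t) → p_allow = 2σ_allow t/D = 2×78.44×38.6/1770 = 3.421 MPa.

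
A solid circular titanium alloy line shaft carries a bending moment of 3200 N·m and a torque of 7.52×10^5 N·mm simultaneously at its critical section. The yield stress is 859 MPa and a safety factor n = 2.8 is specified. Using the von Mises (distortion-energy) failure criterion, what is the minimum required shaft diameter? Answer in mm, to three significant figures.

σ_allow = σ_y/n = 859/2.8 = 306.8 MPa.
For a solid shaft σ_b = 32M/(πd³) and τ = 16T/(πd³), so the von Mises stress is σ' = (16/πd³)·√(4M²+3T²).
√(4M²+3T²) = √(4×(3.200×10^6)² + 3×(752000)²) = 6.531×10^6 N·mm.
d³ = 16×6.531×10^6/(π×306.8) = 108400 mm³.
d = 47.68 mm.

d = 47.7 mm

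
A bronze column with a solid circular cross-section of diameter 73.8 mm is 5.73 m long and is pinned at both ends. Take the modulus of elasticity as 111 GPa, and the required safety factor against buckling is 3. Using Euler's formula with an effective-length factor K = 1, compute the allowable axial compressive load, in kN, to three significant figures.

P_allow = 16.2 kN

I = πd⁴/64 = π×73.8⁴/64 = 1.456×10^6 mm⁴.
Effective length L_e = KL = 1×5.73 m = 5730 mm.
Euler critical load P_cr = π²EI/L_e² = π²×111000×1.456×10^6/5730² = 48590 N.
P_allow = P_cr/n = 48590/3 = 16200 N.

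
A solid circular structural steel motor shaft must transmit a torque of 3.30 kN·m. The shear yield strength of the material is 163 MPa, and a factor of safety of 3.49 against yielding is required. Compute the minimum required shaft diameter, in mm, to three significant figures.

Allowable shear stress τ_allow = 163/3.49 = 46.70 MPa.
For a solid shaft τ = 16T/(πd³), so d³ = 16T/(π τ_allow) = 16×3300000/(π×46.70) = 359900 mm³.
d = (359900)^(1/3) = 71.13 mm.

d = 71.1 mm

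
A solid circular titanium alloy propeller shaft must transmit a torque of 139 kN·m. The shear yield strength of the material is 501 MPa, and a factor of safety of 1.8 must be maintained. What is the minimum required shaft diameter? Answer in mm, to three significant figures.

d = 137 mm

Allowable shear stress τ_allow = 501/1.8 = 278.3 MPa.
For a solid shaft τ = 16T/(πd³), so d³ = 16T/(π τ_allow) = 16×1.3900×10^8/(π×278.3) = 2.543×10^6 mm³.
d = (2.543×10^6)^(1/3) = 136.5 mm.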